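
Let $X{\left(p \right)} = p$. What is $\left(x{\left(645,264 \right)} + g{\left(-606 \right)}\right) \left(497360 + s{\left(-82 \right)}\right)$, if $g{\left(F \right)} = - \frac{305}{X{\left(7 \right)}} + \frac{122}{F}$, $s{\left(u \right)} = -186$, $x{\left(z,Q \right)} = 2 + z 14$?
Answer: $\frac{9478140051220}{2121} \approx 4.4687 \cdot 10^{9}$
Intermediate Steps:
$x{\left(z,Q \right)} = 2 + 14 z$
$g{\left(F \right)} = - \frac{305}{7} + \frac{122}{F}$
$\left(x{\left(645,264 \right)} + g{\left(-606 \right)}\right) \left(497360 + s{\left(-82 \right)}\right) = \left(\left(2 + 14 \cdot 645\right) - \left(\frac{305}{7} - \frac{122}{-606}\right)\right) \left(497360 - 186\right) = \left(\left(2 + 9030\right) + \left(- \frac{305}{7} + 122 \left(- \frac{1}{606}\right)\right)\right) 497174 = \left(9032 - \frac{92842}{2121}\right) 497174 = \frac{19064030}{2121} \cdot 497174 = \frac{9478140051220}{2121}$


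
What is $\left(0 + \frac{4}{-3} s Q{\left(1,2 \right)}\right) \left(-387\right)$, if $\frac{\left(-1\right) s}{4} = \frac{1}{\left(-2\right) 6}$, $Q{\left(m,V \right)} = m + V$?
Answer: $516$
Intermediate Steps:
$Q{\left(m,V \right)} = V + m$
$s = \frac{1}{3}$ ($s = - \frac{4}{\left(-2\right) 6} = - \frac{4}{-12} = \left(-4\right) \left(- \frac{1}{12}\right) = \frac{1}{3} \approx 0.33333$)
$\left(0 + \frac{4}{-3} s Q{\left(1,2 \right)}\right) \left(-387\right) = \left(0 + \frac{4}{-3} \cdot \frac{1}{3} \left(2 + 1\right)\right) \left(-387\right) = \left(0 + 4 \left(- \frac{1}{3}\right) \frac{1}{3} \cdot 3\right) \left(-387\right) = \left(0 + \left(- \frac{4}{3}\right) \frac{1}{3} \cdot 3\right) \left(-387\right) = \left(0 - \frac{4}{3}\right) \left(-387\right) = \left(- \frac{4}{3}\right) \left(-387\right) = 516$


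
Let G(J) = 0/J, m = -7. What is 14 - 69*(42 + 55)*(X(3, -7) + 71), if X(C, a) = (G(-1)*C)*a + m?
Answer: -428338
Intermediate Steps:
G(J) = 0
X(C, a) = -7 (X(C, a) = (0*C)*a - 7 = 0*a - 7 = 0 - 7 = -7)
14 - 69*(42 + 55)*(X(3, -7) + 71) = 14 - 69*(42 + 55)*(-7 + 71) = 14 - 6693*64 = 14 - 69*6208 = 14 - 428352 = -428338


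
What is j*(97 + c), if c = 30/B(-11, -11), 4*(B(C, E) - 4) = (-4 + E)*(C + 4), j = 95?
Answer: 1126415/121 ≈ 9309.2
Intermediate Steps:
B(C, E) = 4 + (-4 + E)*(4 + C)/4 (B(C, E) = 4 + ((-4 + E)*(C + 4))/4 = 4 + ((-4 + E)*(4 + C))/4 = 4 + (-4 + E)*(4 + C)/4)
c = 120/121 (c = 30/(-11 - 1*(-11) + (1/4)*(-11)*(-11)) = 30/(-11 + 11 + 121/4) = 30/(121/4) = 30*(4/121) = 120/121 ≈ 0.99174)
j*(97 + c) = 95*(97 + 120/121) = 95*(11857/121) = 1126415/121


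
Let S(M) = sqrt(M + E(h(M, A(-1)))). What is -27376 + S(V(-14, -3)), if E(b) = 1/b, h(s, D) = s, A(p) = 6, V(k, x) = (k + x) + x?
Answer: -27376 + I*sqrt(2005)/10 ≈ -27376.0 + 4.4777*I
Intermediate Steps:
V(k, x) = k + 2*x
S(M) = sqrt(M + 1/M)
-27376 + S(V(-14, -3)) = -27376 + sqrt((-14 + 2*(-3)) + 1/(-14 + 2*(-3))) = -27376 + sqrt((-14 - 6) + 1/(-14 - 6)) = -27376 + sqrt(-20 + 1/(-20)) = -27376 + sqrt(-20 - 1/20) = -27376 + sqrt(-401/20) = -27376 + I*sqrt(2005)/10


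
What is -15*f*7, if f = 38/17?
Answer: -3990/17 ≈ -234.71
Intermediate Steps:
f = 38/17 (f = 38*(1/17) = 38/17 ≈ 2.2353)
-15*f*7 = -15*38/17*7 = -570/17*7 = -3990/17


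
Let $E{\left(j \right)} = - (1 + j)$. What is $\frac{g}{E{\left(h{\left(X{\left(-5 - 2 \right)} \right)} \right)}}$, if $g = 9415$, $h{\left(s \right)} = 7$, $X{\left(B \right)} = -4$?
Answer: $- \frac{9415}{8} \approx -1176.9$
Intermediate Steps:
$E{\left(j \right)} = -1 - j$
$\frac{g}{E{\left(h{\left(X{\left(-5 - 2 \right)} \right)} \right)}} = \frac{9415}{-1 - 7} = \frac{9415}{-8} = 9415 \left(- \frac{1}{8}\right) = - \frac{9415}{8}$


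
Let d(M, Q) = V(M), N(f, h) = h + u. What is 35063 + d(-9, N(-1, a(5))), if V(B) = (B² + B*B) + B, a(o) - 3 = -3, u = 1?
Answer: 35216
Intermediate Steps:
a(o) = 0 (a(o) = 3 - 3 = 0)
V(B) = B + 2*B² (V(B) = (B² + B²) + B = 2*B² + B = B + 2*B²)
N(f, h) = 1 + h (N(f, h) = h + 1 = 1 + h)
d(M, Q) = M*(1 + 2*M)
35063 + d(-9, N(-1, a(5))) = 35063 - 9*(1 + 2*(-9)) = 35063 - 9*(1 - 18) = 35063 - 9*(-17) = 35063 + 153 = 35216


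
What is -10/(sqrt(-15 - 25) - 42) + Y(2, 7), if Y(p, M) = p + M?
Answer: 4164/451 + 5*I*sqrt(10)/451 ≈ 9.2328 + 0.035058*I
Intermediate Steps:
Y(p, M) = M + p
-10/(sqrt(-15 - 25) - 42) + Y(2, 7) = -10/(sqrt(-15 - 25) - 42) + (7 + 2) = -10/(sqrt(-40) - 42) + 9 = -10/(2*I*sqrt(10) - 42) + 9 = -10/(-42 + 2*I*sqrt(10)) + 9 = 9 - 10/(-42 + 2*I*sqrt(10))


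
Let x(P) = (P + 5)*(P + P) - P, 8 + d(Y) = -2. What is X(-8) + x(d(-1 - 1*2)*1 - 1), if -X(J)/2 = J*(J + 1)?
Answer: 31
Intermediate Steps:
d(Y) = -10 (d(Y) = -8 - 2 = -10)
X(J) = -2*J*(1 + J) (X(J) = -2*J*(J + 1) = -2*J*(1 + J))
x(P) = -P + 2*P*(5 + P) (x(P) = (5 + P)*(2*P) - P = 2*P*(5 + P) - P = -P + 2*P*(5 + P))
X(-8) + x(d(-1 - 1*2)*1 - 1) = -2*(-8)*(1 - 8) + (-10*1 - 1)*(9 + 2*(-10*1 - 1)) = -2*(-8)*(-7) + (-10 - 1)*(9 + 2*(-10 - 1)) = -112 - 11*(9 + 2*(-11)) = -112 - 11*(9 - 22) = -112 - 11*(-13) = -112 + 143 = 31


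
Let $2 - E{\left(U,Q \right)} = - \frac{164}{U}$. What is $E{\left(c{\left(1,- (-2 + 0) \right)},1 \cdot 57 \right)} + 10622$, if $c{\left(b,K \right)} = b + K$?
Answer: $\frac{32036}{3} \approx 10679.0$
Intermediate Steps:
$c{\left(b,K \right)} = K + b$
$E{\left(U,Q \right)} = 2 + \frac{164}{U}$ ($E{\left(U,Q \right)} = 2 - - \frac{164}{U} = 2 + \frac{164}{U}$)
$E{\left(c{\left(1,- (-2 + 0) \right)},1 \cdot 57 \right)} + 10622 = \left(2 + \frac{164}{- (-2 + 0) + 1}\right) + 10622 = \left(2 + \frac{164}{\left(-1\right) \left(-2\right) + 1}\right) + 10622 = \left(2 + \frac{164}{2 + 1}\right) + 10622 = \left(2 + \frac{164}{3}\right) + 10622 = \frac{170}{3} + 10622 = \frac{32036}{3}$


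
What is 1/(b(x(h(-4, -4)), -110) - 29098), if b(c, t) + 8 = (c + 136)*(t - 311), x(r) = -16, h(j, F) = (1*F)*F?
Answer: -1/79626 ≈ -1.2559e-5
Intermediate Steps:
h(j, F) = F² (h(j, F) = F*F = F²)
b(c, t) = -8 + (-311 + t)*(136 + c) (b(c, t) = -8 + (c + 136)*(t - 311) = -8 + (136 + c)*(-311 + t) = -8 + (-311 + t)*(136 + c))
1/(b(x(h(-4, -4)), -110) - 29098) = 1/((-42304 - 311*(-16) + 136*(-110) - 16*(-110)) - 29098) = 1/((-42304 + 4976 - 14960 + 1760) - 29098) = 1/(-50528 - 29098) = 1/(-79626) = -1/79626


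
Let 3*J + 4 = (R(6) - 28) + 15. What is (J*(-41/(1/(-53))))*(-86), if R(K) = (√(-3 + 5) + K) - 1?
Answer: 747512 - 186878*√2/3 ≈ 6.5942e+5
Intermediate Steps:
R(K) = -1 + K + √2 (R(K) = (√2 + K) - 1 = (K + √2) - 1 = -1 + K + √2)
J = -4 + √2/3 (J = -4/3 + (((-1 + 6 + √2) - 28) + 15)/3 = -4/3 + (((5 + √2) - 28) + 15)/3 = -4/3 + ((-23 + √2) + 15)/3 = -4/3 + (-8 + √2)/3 = -4/3 + (-8/3 + √2/3) = -4 + √2/3 ≈ -3.5286)
(J*(-41/(1/(-53))))*(-86) = ((-4 + √2/3)*(-41/(1/(-53))))*(-86) = ((-4 + √2/3)*(-41/(-1/53)))*(-86) = ((-4 + √2/3)*(-41*(-53)))*(-86) = ((-4 + √2/3)*2173)*(-86) = (-8692 + 2173*√2/3)*(-86) = 747512 - 186878*√2/3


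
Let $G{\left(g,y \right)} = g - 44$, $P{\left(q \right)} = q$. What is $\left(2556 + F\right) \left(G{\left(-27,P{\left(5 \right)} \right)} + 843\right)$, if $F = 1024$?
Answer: $2763760$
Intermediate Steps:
$G{\left(g,y \right)} = -44 + g$
$\left(2556 + F\right) \left(G{\left(-27,P{\left(5 \right)} \right)} + 843\right) = \left(2556 + 1024\right) \left(\left(-44 - 27\right) + 843\right) = 3580 \left(-71 + 843\right) = 3580 \cdot 772 = 2763760$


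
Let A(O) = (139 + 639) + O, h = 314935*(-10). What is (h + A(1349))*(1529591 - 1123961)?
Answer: -1276608065490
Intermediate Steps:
h = -3149350
A(O) = 778 + O
(h + A(1349))*(1529591 - 1123961) = (-3149350 + (778 + 1349))*(1529591 - 1123961) = (-3149350 + 2127)*405630 = -3147223*405630 = -1276608065490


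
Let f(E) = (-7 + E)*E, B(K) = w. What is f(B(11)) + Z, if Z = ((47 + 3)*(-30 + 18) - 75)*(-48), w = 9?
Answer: 32418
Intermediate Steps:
B(K) = 9
Z = 32400 (Z = (50*(-12) - 75)*(-48) = (-600 - 75)*(-48) = -675*(-48) = 32400)
f(E) = E*(-7 + E)
f(B(11)) + Z = 9*(-7 + 9) + 32400 = 9*2 + 32400 = 18 + 32400 = 32418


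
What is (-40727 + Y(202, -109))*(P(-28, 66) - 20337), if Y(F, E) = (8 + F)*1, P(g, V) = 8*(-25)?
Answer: 832097629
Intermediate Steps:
P(g, V) = -200
Y(F, E) = 8 + F
(-40727 + Y(202, -109))*(P(-28, 66) - 20337) = (-40727 + (8 + 202))*(-200 - 20337) = (-40727 + 210)*(-20537) = -40517*(-20537) = 832097629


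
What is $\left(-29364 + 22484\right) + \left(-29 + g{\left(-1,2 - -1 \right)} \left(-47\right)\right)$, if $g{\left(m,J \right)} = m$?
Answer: $-6862$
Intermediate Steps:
$\left(-29364 + 22484\right) + \left(-29 + g{\left(-1,2 - -1 \right)} \left(-47\right)\right) = \left(-29364 + 22484\right) - -18 = -6880 + \left(-29 + 47\right) = -6880 + 18 = -6862$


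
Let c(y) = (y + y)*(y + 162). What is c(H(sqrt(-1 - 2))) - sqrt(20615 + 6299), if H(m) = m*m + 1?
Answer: -640 - sqrt(26914) ≈ -804.05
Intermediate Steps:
H(m) = 1 + m**2 (H(m) = m**2 + 1 = 1 + m**2)
c(y) = 2*y*(162 + y) (c(y) = (2*y)*(162 + y) = 2*y*(162 + y))
c(H(sqrt(-1 - 2))) - sqrt(20615 + 6299) = 2*(1 + (sqrt(-1 - 2))**2)*(162 + (1 + (sqrt(-1 - 2))**2)) - sqrt(20615 + 6299) = 2*(1 + (sqrt(-3))**2)*(162 + (1 + (sqrt(-3))**2)) - sqrt(26914) = 2*(1 + (I*sqrt(3))**2)*(162 + (1 + (I*sqrt(3))**2)) - sqrt(26914) = 2*(1 - 3)*(162 + (1 - 3)) - sqrt(26914) = 2*(-2)*(162 - 2) - sqrt(26914) = 2*(-2)*160 - sqrt(26914) = -640 - sqrt(26914)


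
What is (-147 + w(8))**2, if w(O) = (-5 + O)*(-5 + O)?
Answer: 19044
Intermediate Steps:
w(O) = (-5 + O)**2
(-147 + w(8))**2 = (-147 + (-5 + 8)**2)**2 = (-147 + 3**2)**2 = (-147 + 9)**2 = (-138)**2 = 19044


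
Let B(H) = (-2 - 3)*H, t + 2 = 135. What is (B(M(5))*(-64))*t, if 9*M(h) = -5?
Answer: -212800/9 ≈ -23644.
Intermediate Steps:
t = 133 (t = -2 + 135 = 133)
M(h) = -5/9 (M(h) = (1/9)*(-5) = -5/9)
B(H) = -5*H
(B(M(5))*(-64))*t = (-5*(-5/9)*(-64))*133 = ((25/9)*(-64))*133 = -1600/9*133 = -212800/9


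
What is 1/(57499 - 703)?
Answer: 1/56796 ≈ 1.7607e-5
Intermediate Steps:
1/(57499 - 703) = 1/56796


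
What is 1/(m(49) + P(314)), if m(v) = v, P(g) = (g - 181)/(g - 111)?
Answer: 29/1440 ≈ 0.020139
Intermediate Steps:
P(g) = (-181 + g)/(-111 + g)
1/(m(49) + P(314)) = 1/(49 + (-181 + 314)/(-111 + 314)) = 1/(49 + 133/203) = 1/(49 + (1/203)*133) = 1/(49 + 19/29) = 1/(1440/29) = 29/1440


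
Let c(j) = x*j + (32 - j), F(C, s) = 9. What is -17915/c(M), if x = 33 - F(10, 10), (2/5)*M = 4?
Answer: -17915/262 ≈ -68.378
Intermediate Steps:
M = 10 (M = (5/2)*4 = 10)
x = 24 (x = 33 - 1*9 = 33 - 9 = 24)
c(j) = 32 + 23*j (c(j) = 24*j + (32 - j) = 32 + 23*j)
-17915/c(M) = -17915/(32 + 23*10) = -17915/(32 + 230) = -17915/262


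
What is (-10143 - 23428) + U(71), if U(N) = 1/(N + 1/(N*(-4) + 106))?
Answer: -424236549/12637 ≈ -33571.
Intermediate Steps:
U(N) = 1/(N + 1/(106 - 4*N)) (U(N) = 1/(N + 1/(-4*N + 106)) = 1/(N + 1/(106 - 4*N)))
(-10143 - 23428) + U(71) = (-10143 - 23428) + 2*(53 - 2*71)/(1 - 4*71² + 106*71) = -33571 + 2*(53 - 142)/(1 - 4*5041 + 7526) = -33571 + 2*(-89)/(1 - 20164 + 7526) = -33571 + 2*(-89)/(-12637) = -33571 + 2*(-1/12637)*(-89) = -33571 + 178/12637 = -424236549/12637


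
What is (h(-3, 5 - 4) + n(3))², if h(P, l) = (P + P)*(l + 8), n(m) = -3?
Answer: 3249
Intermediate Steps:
h(P, l) = 2*P*(8 + l) (h(P, l) = (2*P)*(8 + l) = 2*P*(8 + l))
(h(-3, 5 - 4) + n(3))² = (2*(-3)*(8 + (5 - 4)) - 3)² = (2*(-3)*(8 + 1) - 3)² = (2*(-3)*9 - 3)² = (-54 - 3)² = (-57)² = 3249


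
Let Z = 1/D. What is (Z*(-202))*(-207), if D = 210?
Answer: 6969/35 ≈ 199.11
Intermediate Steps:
Z = 1/210 ≈ 0.0047619
(Z*(-202))*(-207) = ((1/210)*(-202))*(-207) = -101/105*(-207) = 6969/35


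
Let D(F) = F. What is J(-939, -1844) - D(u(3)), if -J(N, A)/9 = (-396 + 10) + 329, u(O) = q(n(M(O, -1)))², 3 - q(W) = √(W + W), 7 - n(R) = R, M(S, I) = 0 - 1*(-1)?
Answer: 492 + 12*√3 ≈ 512.78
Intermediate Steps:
M(S, I) = 1 (M(S, I) = 0 + 1 = 1)
n(R) = 7 - R
q(W) = 3 - √2*√W (q(W) = 3 - √(W + W) = 3 - √(2*W) = 3 - √2*√W)
u(O) = (3 - 2*√3)² (u(O) = (3 - √2*√(7 - 1*1))² = (3 - √2*√(7 - 1))² = (3 - √2*√6)² = (3 - 2*√3)²)
J(N, A) = 513 (J(N, A) = -9*((-396 + 10) + 329) = -9*(-386 + 329) = -9*(-57) = 513)
J(-939, -1844) - D(u(3)) = 513 - (21 - 12*√3) = 513 + (-21 + 12*√3) = 492 + 12*√3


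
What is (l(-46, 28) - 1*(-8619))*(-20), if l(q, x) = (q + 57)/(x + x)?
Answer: -2413375/14 ≈ -1.7238e+5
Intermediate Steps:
l(q, x) = (57 + q)/(2*x) (l(q, x) = (57 + q)/((2*x)) = (57 + q)*(1/(2*x)) = (57 + q)/(2*x))
(l(-46, 28) - 1*(-8619))*(-20) = ((½)*(57 - 46)/28 - 1*(-8619))*(-20) = ((½)*(1/28)*11 + 8619)*(-20) = (11/56 + 8619)*(-20) = (482675/56)*(-20) = -2413375/14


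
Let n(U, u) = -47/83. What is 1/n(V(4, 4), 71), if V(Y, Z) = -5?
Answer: -83/47 ≈ -1.7660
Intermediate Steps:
n(U, u) = -47/83 (n(U, u) = -47*1/83 = -47/83)
1/n(V(4, 4), 71) = 1/(-47/83) = -83/47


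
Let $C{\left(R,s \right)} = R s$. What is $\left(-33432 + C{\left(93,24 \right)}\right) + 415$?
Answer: $-30785$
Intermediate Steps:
$\left(-33432 + C{\left(93,24 \right)}\right) + 415 = \left(-33432 + 93 \cdot 24\right) + 415 = \left(-33432 + 2232\right) + 415 = -31200 + 415 = -30785$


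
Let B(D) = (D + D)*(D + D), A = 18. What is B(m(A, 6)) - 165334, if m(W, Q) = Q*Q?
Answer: -160150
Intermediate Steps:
m(W, Q) = Q²
B(D) = 4*D² (B(D) = (2*D)*(2*D) = 4*D²)
B(m(A, 6)) - 165334 = 4*(6²)² - 165334 = 4*36² - 165334 = 4*1296 - 165334 = 5184 - 165334 = -160150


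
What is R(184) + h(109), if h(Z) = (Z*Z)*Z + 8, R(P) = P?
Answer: 1295221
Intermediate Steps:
h(Z) = 8 + Z**3 (h(Z) = Z**2*Z + 8 = Z**3 + 8 = 8 + Z**3)
R(184) + h(109) = 184 + (8 + 109**3) = 184 + (8 + 1295029) = 184 + 1295037 = 1295221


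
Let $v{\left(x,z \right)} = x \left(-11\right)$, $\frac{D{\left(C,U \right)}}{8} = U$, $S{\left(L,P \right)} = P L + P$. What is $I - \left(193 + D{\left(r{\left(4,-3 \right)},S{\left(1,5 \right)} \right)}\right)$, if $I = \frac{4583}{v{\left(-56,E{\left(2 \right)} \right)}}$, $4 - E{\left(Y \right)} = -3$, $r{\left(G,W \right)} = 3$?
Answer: $- \frac{163585}{616} \approx -265.56$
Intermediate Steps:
$E{\left(Y \right)} = 7$ ($E{\left(Y \right)} = 4 - -3 = 4 + 3 = 7$)
$S{\left(L,P \right)} = P + L P$ ($S{\left(L,P \right)} = L P + P = P + L P$)
$D{\left(C,U \right)} = 8 U$
$v{\left(x,z \right)} = - 11 x$
$I = \frac{4583}{616}$ ($I = \frac{4583}{\left(-11\right) \left(-56\right)} = \frac{4583}{616} \approx 7.4399$)
$I - \left(193 + D{\left(r{\left(4,-3 \right)},S{\left(1,5 \right)} \right)}\right) = \frac{4583}{616} - \left(193 + 8 \cdot 5 \left(1 + 1\right)\right) = \frac{4583}{616} - \left(193 + 8 \cdot 5 \cdot 2\right) = \frac{4583}{616} - \left(193 + 8 \cdot 10\right) = \frac{4583}{616} - 273 = - \frac{163585}{616}$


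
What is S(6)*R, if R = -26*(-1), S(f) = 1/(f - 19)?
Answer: -2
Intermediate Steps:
S(f) = 1/(-19 + f)
R = 26
S(6)*R = 26/(-19 + 6) = 26/(-13) = -1/13*26 = -2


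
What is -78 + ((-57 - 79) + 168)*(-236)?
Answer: -7630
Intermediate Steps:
-78 + ((-57 - 79) + 168)*(-236) = -78 + (-136 + 168)*(-236) = -78 + 32*(-236) = -78 - 7552 = -7630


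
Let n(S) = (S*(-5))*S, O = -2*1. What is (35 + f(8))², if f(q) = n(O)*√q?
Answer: 4425 - 2800*√2 ≈ 465.20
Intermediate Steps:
O = -2
n(S) = -5*S² (n(S) = (-5*S)*S = -5*S²)
f(q) = -20*√q (f(q) = (-5*(-2)²)*√q = (-5*4)*√q = -20*√q)
(35 + f(8))² = (35 - 40*√2)²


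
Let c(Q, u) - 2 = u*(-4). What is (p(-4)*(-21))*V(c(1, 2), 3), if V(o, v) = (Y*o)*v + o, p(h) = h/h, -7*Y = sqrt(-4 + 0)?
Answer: 126 - 108*I ≈ 126.0 - 108.0*I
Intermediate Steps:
Y = -2*I/7 (Y = -sqrt(-4 + 0)/7 = -2*I/7 ≈ -0.28571*I)
c(Q, u) = 2 - 4*u (c(Q, u) = 2 + u*(-4) = 2 - 4*u)
p(h) = 1
V(o, v) = o - 2*I*o*v/7 (V(o, v) = ((-2*I/7)*o)*v + o = (-2*I*o/7)*v + o = -2*I*o*v/7 + o = o - 2*I*o*v/7)
(p(-4)*(-21))*V(c(1, 2), 3) = (1*(-21))*((2 - 4*2)*(7 - 2*I*3)/7) = -3*(2 - 8)*(7 - 6*I) = -3*(-6)*(7 - 6*I) = -21*(-6 + 36*I/7) = 126 - 108*I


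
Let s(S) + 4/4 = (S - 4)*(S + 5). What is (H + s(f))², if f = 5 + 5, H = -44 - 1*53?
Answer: 64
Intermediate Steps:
H = -97 (H = -44 - 53 = -97)
f = 10
s(S) = -1 + (-4 + S)*(5 + S) (s(S) = -1 + (S - 4)*(S + 5) = -1 + (-4 + S)*(5 + S))
(H + s(f))² = (-97 + (-21 + 10 + 10²))² = (-97 + (-21 + 10 + 100))² = (-97 + 89)² = (-8)² = 64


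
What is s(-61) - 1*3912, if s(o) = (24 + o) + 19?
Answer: -3930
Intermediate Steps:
s(o) = 43 + o
s(-61) - 1*3912 = (43 - 61) - 1*3912 = -18 - 3912 = -3930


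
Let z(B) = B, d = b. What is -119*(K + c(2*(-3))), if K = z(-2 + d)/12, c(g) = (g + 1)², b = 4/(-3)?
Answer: -52955/18 ≈ -2941.9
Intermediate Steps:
b = -4/3 (b = 4*(-⅓) = -4/3 ≈ -1.3333)
d = -4/3 ≈ -1.3333
c(g) = (1 + g)²
K = -5/18 (K = (-2 - 4/3)/12 = -10/3*1/12 = -5/18 ≈ -0.27778)
-119*(K + c(2*(-3))) = -119*(-5/18 + (1 + 2*(-3))²) = -119*(-5/18 + (1 - 6)²) = -119*(-5/18 + (-5)²) = -119*(-5/18 + 25) = -119*445/18 = -52955/18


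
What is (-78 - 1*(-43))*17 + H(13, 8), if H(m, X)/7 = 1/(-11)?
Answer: -6552/11 ≈ -595.64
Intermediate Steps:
H(m, X) = -7/11 (H(m, X) = 7/(-11) = 7*(-1/11) = -7/11)
(-78 - 1*(-43))*17 + H(13, 8) = (-78 - 1*(-43))*17 - 7/11 = (-78 + 43)*17 - 7/11 = -35*17 - 7/11 = -595 - 7/11 = -6552/11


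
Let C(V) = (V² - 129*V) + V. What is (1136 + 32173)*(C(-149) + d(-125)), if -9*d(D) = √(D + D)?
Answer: 1374762357 - 18505*I*√10 ≈ 1.3748e+9 - 58518.0*I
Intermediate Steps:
C(V) = V² - 128*V
d(D) = -√2*√D/9 (d(D) = -√(D + D)/9 = -√2*√D/9)
(1136 + 32173)*(C(-149) + d(-125)) = (1136 + 32173)*(-149*(-128 - 149) - √2*√(-125)/9) = 33309*(-149*(-277) - √2*5*I*√5/9) = 33309*(41273 - 5*I*√10/9) = 1374762357 - 18505*I*√10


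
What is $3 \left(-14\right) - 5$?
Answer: $-47$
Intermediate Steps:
$3 \left(-14\right) - 5 = -42 - 5 = -47$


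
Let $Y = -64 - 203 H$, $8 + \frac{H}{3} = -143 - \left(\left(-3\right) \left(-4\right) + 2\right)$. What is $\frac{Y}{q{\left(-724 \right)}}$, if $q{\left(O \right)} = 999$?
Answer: $\frac{100421}{999} \approx 100.52$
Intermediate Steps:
$H = -495$ ($H = -24 + 3 \left(-143 - \left(\left(-3\right) \left(-4\right) + 2\right)\right) = -24 + 3 \left(-143 - \left(12 + 2\right)\right) = -24 + 3 \left(-143 - 14\right) = -24 + 3 \left(-157\right) = -24 - 471 = -495$)
$Y = 100421$ ($Y = -64 - -100485 = -64 + 100485 = 100421$)
$\frac{Y}{q{\left(-724 \right)}} = \frac{100421}{999}$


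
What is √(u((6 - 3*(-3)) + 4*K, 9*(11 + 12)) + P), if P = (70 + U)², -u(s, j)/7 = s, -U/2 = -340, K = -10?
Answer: 5*√22507 ≈ 750.12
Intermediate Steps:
U = 680 (U = -2*(-340) = 680)
u(s, j) = -7*s
P = 562500 (P = (70 + 680)² = 750² = 562500)
√(u((6 - 3*(-3)) + 4*K, 9*(11 + 12)) + P) = √(-7*((6 - 3*(-3)) + 4*(-10)) + 562500) = √(-7*((6 + 9) - 40) + 562500) = √(-7*(15 - 40) + 562500) = √(-7*(-25) + 562500) = √(175 + 562500) = √562675 = 5*√22507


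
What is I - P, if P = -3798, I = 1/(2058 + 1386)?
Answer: 13080313/3444 ≈ 3798.0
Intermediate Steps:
I = 1/3444 ≈ 0.00029036
I - P = 1/3444 - 1*(-3798) = 1/3444 + 3798 = 13080313/3444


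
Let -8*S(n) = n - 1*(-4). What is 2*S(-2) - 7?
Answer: -15/2 ≈ -7.5000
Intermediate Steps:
S(n) = -½ - n/8 (S(n) = -(n - 1*(-4))/8 = -(n + 4)/8 = -(4 + n)/8 = -½ - n/8)
2*S(-2) - 7 = 2*(-½ - ⅛*(-2)) - 7 = 2*(-½ + ¼) - 7 = 2*(-¼) - 7 = -½ - 7 = -15/2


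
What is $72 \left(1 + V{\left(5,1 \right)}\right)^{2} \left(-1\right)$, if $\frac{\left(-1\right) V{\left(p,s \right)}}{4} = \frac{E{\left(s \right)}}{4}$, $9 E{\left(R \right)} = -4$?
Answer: $- \frac{1352}{9} \approx -150.22$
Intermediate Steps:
$E{\left(R \right)} = - \frac{4}{9}$ ($E{\left(R \right)} = \frac{1}{9} \left(-4\right) = - \frac{4}{9}$)
$V{\left(p,s \right)} = \frac{4}{9}$ ($V{\left(p,s \right)} = - 4 \left(- \frac{4}{9 \cdot 4}\right) = - 4 \left(\left(- \frac{4}{9}\right) \frac{1}{4}\right) = \left(-4\right) \left(- \frac{1}{9}\right) = \frac{4}{9}$)
$72 \left(1 + V{\left(5,1 \right)}\right)^{2} \left(-1\right) = 72 \left(1 + \frac{4}{9}\right)^{2} \left(-1\right) = 72 \left(\frac{13}{9}\right)^{2} \left(-1\right) = 72 \cdot \frac{169}{81} \left(-1\right) = \frac{1352}{9} \left(-1\right) = - \frac{1352}{9}$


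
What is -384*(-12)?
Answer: 4608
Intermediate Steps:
-384*(-12) = -96*(-48) = 4608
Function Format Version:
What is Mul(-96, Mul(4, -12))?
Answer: 4608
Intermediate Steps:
Mul(-96, Mul(4, -12)) = Mul(-96, -48) = 4608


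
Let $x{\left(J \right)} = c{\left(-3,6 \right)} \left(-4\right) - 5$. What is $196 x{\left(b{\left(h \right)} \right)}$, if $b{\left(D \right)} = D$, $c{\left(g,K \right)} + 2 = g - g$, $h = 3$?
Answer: $588$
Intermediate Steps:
$c{\left(g,K \right)} = -2$ ($c{\left(g,K \right)} = -2 + \left(g - g\right) = -2 + 0 = -2$)
$x{\left(J \right)} = 3$ ($x{\left(J \right)} = \left(-2\right) \left(-4\right) - 5 = 8 - 5 = 3$)
$196 x{\left(b{\left(h \right)} \right)} = 196 \cdot 3 = 588$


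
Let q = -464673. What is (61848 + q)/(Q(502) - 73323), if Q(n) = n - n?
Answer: 134275/24441 ≈ 5.4938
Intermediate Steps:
Q(n) = 0
(61848 + q)/(Q(502) - 73323) = (61848 - 464673)/(0 - 73323) = -402825/(-73323) = -402825*(-1/73323) = 134275/24441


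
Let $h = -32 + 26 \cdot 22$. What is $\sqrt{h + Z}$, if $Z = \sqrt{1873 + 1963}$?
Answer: $\sqrt{540 + 2 \sqrt{959}} \approx 24.534$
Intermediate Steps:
$Z = 2 \sqrt{959}$ ($Z = \sqrt{3836} = 2 \sqrt{959} \approx 61.935$)
$h = 540$ ($h = -32 + 572 = 540$)
$\sqrt{h + Z} = \sqrt{540 + 2 \sqrt{959}}$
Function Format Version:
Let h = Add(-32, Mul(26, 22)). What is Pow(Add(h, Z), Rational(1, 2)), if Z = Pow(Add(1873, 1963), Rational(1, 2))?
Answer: Pow(Add(540, Mul(2, Pow(959, Rational(1, 2)))), Rational(1, 2)) ≈ 24.534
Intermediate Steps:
Z = Mul(2, Pow(959, Rational(1, 2))) (Z = Pow(3836, Rational(1, 2)) = Mul(2, Pow(959, Rational(1, 2))) ≈ 61.935)
h = 540 (h = Add(-32, 572) = 540)
Pow(Add(h, Z), Rational(1, 2)) = Pow(Add(540, Mul(2, Pow(959, Rational(1, 2)))), Rational(1, 2))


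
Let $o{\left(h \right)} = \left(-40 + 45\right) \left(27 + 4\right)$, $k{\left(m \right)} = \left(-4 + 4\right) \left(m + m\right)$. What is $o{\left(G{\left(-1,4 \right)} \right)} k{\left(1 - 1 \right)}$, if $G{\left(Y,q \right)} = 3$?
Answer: $0$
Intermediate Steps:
$k{\left(m \right)} = 0$ ($k{\left(m \right)} = 0 \cdot 2 m = 0$)
$o{\left(h \right)} = 155$ ($o{\left(h \right)} = 5 \cdot 31 = 155$)
$o{\left(G{\left(-1,4 \right)} \right)} k{\left(1 - 1 \right)} = 155 \cdot 0 = 0$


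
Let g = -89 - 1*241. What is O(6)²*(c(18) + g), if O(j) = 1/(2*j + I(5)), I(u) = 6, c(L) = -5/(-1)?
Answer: -325/324 ≈ -1.0031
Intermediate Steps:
g = -330 (g = -89 - 241 = -330)
c(L) = 5 (c(L) = -5*(-1) = 5)
O(j) = 1/(6 + 2*j) (O(j) = 1/(2*j + 6) = 1/(6 + 2*j))
O(6)²*(c(18) + g) = (1/(2*(3 + 6)))²*(5 - 330) = ((½)/9)²*(-325) = ((½)*(⅑))²*(-325) = (1/18)²*(-325) = (1/324)*(-325) = -325/324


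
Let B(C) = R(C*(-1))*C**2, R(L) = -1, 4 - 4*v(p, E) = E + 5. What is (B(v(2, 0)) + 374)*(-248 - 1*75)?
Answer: -1932509/16 ≈ -1.2078e+5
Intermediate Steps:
v(p, E) = -1/4 - E/4 (v(p, E) = 1 - (E + 5)/4 = 1 - (5 + E)/4 = 1 + (-5/4 - E/4) = -1/4 - E/4)
B(C) = -C**2
(B(v(2, 0)) + 374)*(-248 - 1*75) = (-(-1/4 - 1/4*0)**2 + 374)*(-248 - 1*75) = (-(-1/4 + 0)**2 + 374)*(-248 - 75) = (-(-1/4)**2 + 374)*(-323) = (-1*1/16 + 374)*(-323) = (-1/16 + 374)*(-323) = (5983/16)*(-323) = -1932509/16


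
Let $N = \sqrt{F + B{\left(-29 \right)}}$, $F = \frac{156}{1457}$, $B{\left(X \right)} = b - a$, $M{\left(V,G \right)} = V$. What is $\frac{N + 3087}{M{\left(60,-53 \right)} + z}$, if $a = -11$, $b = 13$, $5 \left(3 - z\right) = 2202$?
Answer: $- \frac{5145}{629} - \frac{10 \sqrt{12793917}}{2749359} \approx -8.1927$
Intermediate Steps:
$z = - \frac{2187}{5}$ ($z = 3 - \frac{2202}{5} = - \frac{2187}{5} \approx -437.4$)
$B{\left(X \right)} = 24$ ($B{\left(X \right)} = 13 - -11 = 13 + 11 = 24$)
$F = \frac{156}{1457}$ ($F = 156 \cdot \frac{1}{1457} = \frac{156}{1457} \approx 0.10707$)
$N = \frac{2 \sqrt{12793917}}{1457}$ ($N = \sqrt{\frac{156}{1457} + 24} = \sqrt{\frac{35124}{1457}} = \frac{2 \sqrt{12793917}}{1457} \approx 4.9099$)
$\frac{N + 3087}{M{\left(60,-53 \right)} + z} = \frac{\frac{2 \sqrt{12793917}}{1457} + 3087}{60 - \frac{2187}{5}} = \frac{3087 + \frac{2 \sqrt{12793917}}{1457}}{- \frac{1887}{5}} = \left(3087 + \frac{2 \sqrt{12793917}}{1457}\right) \left(- \frac{5}{1887}\right) = - \frac{5145}{629} - \frac{10 \sqrt{12793917}}{2749359}$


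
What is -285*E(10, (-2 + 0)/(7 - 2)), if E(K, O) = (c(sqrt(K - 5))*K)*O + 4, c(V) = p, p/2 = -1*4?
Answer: -10260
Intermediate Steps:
p = -8 (p = 2*(-1*4) = 2*(-4) = -8)
c(V) = -8
E(K, O) = 4 - 8*K*O (E(K, O) = (-8*K)*O + 4 = -8*K*O + 4 = 4 - 8*K*O)
-285*E(10, (-2 + 0)/(7 - 2)) = -285*(4 - 8*10*(-2 + 0)/(7 - 2)) = -285*(4 - 8*10*(-2/5)) = -285*(4 + 32) = -285*36 = -10260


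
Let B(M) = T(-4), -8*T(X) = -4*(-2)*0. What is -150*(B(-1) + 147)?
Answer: -22050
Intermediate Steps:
T(X) = 0 (T(X) = -(-4*(-2))*0/8 = -0 = -⅛*0 = 0)
B(M) = 0
-150*(B(-1) + 147) = -150*(0 + 147) = -150*147 = -22050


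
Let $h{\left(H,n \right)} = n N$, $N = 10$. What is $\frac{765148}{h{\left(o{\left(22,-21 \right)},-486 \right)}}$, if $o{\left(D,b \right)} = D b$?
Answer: $- \frac{191287}{1215} \approx -157.44$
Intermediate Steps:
$h{\left(H,n \right)} = 10 n$ ($h{\left(H,n \right)} = n 10 = 10 n$)
$\frac{765148}{h{\left(o{\left(22,-21 \right)},-486 \right)}} = \frac{765148}{10 \left(-486\right)} = \frac{765148}{-4860} = 765148 \left(- \frac{1}{4860}\right) = - \frac{191287}{1215}$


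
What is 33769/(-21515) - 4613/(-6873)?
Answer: -132845642/147872595 ≈ -0.89838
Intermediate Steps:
33769/(-21515) - 4613/(-6873) = 33769*(-1/21515) - 4613*(-1/6873) = -33769/21515 + 4613/6873 = -132845642/147872595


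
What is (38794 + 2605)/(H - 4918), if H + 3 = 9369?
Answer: 41399/4448 ≈ 9.3073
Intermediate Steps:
H = 9366 (H = -3 + 9369 = 9366)
(38794 + 2605)/(H - 4918) = (38794 + 2605)/(9366 - 4918) = 41399/4448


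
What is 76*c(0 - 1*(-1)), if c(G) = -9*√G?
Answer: -684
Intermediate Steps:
76*c(0 - 1*(-1)) = 76*(-9*√(0 - 1*(-1))) = 76*(-9*√(0 + 1)) = 76*(-9*√1) = 76*(-9*1) = 76*(-9) = -684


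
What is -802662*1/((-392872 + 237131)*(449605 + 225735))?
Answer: 401331/52589063470 ≈ 7.6315e-6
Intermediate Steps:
-802662*1/((-392872 + 237131)*(449605 + 225735)) = -802662/(675340*(-155741)) = -802662/(-105178126940) = -802662*(-1/105178126940) = 401331/52589063470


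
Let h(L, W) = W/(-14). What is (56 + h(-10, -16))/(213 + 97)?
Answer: 40/217 ≈ 0.18433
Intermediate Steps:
h(L, W) = -W/14 (h(L, W) = W*(-1/14) = -W/14)
(56 + h(-10, -16))/(213 + 97) = (56 - 1/14*(-16))/(213 + 97) = (56 + 8/7)/310 = (400/7)*(1/310) = 40/217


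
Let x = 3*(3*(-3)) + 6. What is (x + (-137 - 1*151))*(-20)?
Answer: 6180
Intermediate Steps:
x = -21 (x = 3*(-9) + 6 = -27 + 6 = -21)
(x + (-137 - 1*151))*(-20) = (-21 + (-137 - 1*151))*(-20) = (-21 + (-137 - 151))*(-20) = (-21 - 288)*(-20) = -309*(-20) = 6180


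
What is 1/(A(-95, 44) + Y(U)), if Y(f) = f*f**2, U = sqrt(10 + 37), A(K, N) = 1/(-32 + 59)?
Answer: -27/75686966 + 34263*sqrt(47)/75686966 ≈ 0.0031032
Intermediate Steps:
A(K, N) = 1/27
U = sqrt(47) ≈ 6.8557
Y(f) = f**3
1/(A(-95, 44) + Y(U)) = 1/(1/27 + (sqrt(47))**3) = 1/(1/27 + 47*sqrt(47))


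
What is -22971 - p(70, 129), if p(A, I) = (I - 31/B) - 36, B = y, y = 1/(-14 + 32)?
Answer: -22506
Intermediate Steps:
y = 1/18 ≈ 0.055556
B = 1/18 ≈ 0.055556
p(A, I) = -594 + I (p(A, I) = (I - 31/1/18) - 36 = (I - 31*18) - 36 = (I - 558) - 36 = (-558 + I) - 36 = -594 + I)
-22971 - p(70, 129) = -22971 - (-594 + 129) = -22971 - 1*(-465) = -22971 + 465 = -22506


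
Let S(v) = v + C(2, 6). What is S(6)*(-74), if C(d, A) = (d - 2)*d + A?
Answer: -888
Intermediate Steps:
C(d, A) = A + d*(-2 + d) (C(d, A) = (-2 + d)*d + A = d*(-2 + d) + A = A + d*(-2 + d))
S(v) = 6 + v (S(v) = v + (6 + 2² - 2*2) = v + (6 + 4 - 4) = v + 6 = 6 + v)
S(6)*(-74) = (6 + 6)*(-74) = 12*(-74) = -888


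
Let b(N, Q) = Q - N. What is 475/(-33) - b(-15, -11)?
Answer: -607/33 ≈ -18.394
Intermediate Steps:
475/(-33) - b(-15, -11) = 475/(-33) - (-11 - 1*(-15)) = 475*(-1/33) - (-11 + 15) = -475/33 - 1*4 = -475/33 - 4 = -607/33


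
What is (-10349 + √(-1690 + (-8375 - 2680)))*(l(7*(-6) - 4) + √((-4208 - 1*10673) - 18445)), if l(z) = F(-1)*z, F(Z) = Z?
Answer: -(46 + I*√33326)*(10349 - I*√12745) ≈ -4.9666e+5 - 1.8841e+6*I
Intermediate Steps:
l(z) = -z
(-10349 + √(-1690 + (-8375 - 2680)))*(l(7*(-6) - 4) + √((-4208 - 1*10673) - 18445)) = (-10349 + √(-1690 + (-8375 - 2680)))*(-(7*(-6) - 4) + √((-4208 - 1*10673) - 18445)) = (-10349 + √(-1690 - 11055))*(-(-42 - 4) + √((-4208 - 10673) - 18445)) = (-10349 + √(-12745))*(-1*(-46) + √(-14881 - 18445)) = (-10349 + I*√12745)*(46 + √(-33326)) = (-10349 + I*√12745)*(46 + I*√33326)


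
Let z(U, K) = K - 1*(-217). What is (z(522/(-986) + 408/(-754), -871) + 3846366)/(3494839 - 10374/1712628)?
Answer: 1097712341856/997559852753 ≈ 1.1004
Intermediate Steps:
z(U, K) = 217 + K (z(U, K) = K + 217 = 217 + K)
(z(522/(-986) + 408/(-754), -871) + 3846366)/(3494839 - 10374/1712628) = ((217 - 871) + 3846366)/(3494839 - 10374/1712628) = (-654 + 3846366)/(3494839 - 10374*1/1712628) = 3845712/(3494839 - 1729/285438) = 3845712/(997559852753/285438) = 3845712*(285438/997559852753) = 1097712341856/997559852753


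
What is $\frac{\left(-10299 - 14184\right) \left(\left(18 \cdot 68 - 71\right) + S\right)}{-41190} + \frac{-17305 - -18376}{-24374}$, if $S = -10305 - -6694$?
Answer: $- \frac{34925054203}{23903930} \approx -1461.1$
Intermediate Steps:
$S = -3611$ ($S = -10305 + 6694 = -3611$)
$\frac{\left(-10299 - 14184\right) \left(\left(18 \cdot 68 - 71\right) + S\right)}{-41190} + \frac{-17305 - -18376}{-24374} = \frac{\left(-10299 - 14184\right) \left(\left(18 \cdot 68 - 71\right) - 3611\right)}{-41190} + \frac{-17305 - -18376}{-24374} = - 24483 \left(\left(1224 - 71\right) - 3611\right) \left(- \frac{1}{41190}\right) + \left(-17305 + 18376\right) \left(- \frac{1}{24374}\right) = - 24483 \left(1153 - 3611\right) \left(- \frac{1}{41190}\right) + 1071 \left(- \frac{1}{24374}\right) = \left(-24483\right) \left(-2458\right) \left(- \frac{1}{41190}\right) - \frac{153}{3482} = 60179214 \left(- \frac{1}{41190}\right) - \frac{153}{3482} = - \frac{10029869}{6865} - \frac{153}{3482} = - \frac{34925054203}{23903930}$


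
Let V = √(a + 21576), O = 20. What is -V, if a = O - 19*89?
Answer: -√19905 ≈ -141.08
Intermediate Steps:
a = -1671 (a = 20 - 19*89 = 20 - 1691 = -1671)
V = √19905 (V = √(-1671 + 21576) = √19905 ≈ 141.08)
-V = -√19905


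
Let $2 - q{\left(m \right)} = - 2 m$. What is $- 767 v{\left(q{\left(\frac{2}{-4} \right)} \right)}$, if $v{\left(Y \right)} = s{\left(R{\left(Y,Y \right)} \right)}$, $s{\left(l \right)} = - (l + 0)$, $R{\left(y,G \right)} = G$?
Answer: $767$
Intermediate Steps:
$q{\left(m \right)} = 2 + 2 m$ ($q{\left(m \right)} = 2 - - 2 m = 2 + 2 m$)
$s{\left(l \right)} = - l$
$v{\left(Y \right)} = - Y$
$- 767 v{\left(q{\left(\frac{2}{-4} \right)} \right)} = - 767 \left(- (2 + 2 \frac{2}{-4})\right) = - 767 \left(- (2 + 2 \cdot 2 \left(- \frac{1}{4}\right))\right) = - 767 \left(- (2 + 2 \left(- \frac{1}{2}\right))\right) = - 767 \left(- (2 - 1)\right) = - 767 \left(\left(-1\right) 1\right) = \left(-767\right) \left(-1\right) = 767$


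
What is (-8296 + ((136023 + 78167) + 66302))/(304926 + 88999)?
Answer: 272196/393925 ≈ 0.69098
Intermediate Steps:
(-8296 + ((136023 + 78167) + 66302))/(304926 + 88999) = (-8296 + (214190 + 66302))/393925 = (-8296 + 280492)*(1/393925) = 272196*(1/393925) = 272196/393925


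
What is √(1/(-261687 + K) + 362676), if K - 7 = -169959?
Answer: √67570972992763357/431639 ≈ 602.23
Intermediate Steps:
K = -169952 (K = 7 - 169959 = -169952)
√(1/(-261687 + K) + 362676) = √(1/(-261687 - 169952) + 362676) = √(1/(-431639) + 362676) = √(-1/431639 + 362676) = √(156545105963/431639) = √67570972992763357/431639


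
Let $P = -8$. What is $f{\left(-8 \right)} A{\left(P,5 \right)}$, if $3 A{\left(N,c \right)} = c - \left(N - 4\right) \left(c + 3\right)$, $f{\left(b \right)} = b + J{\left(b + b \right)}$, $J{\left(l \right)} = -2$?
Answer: $- \frac{1010}{3} \approx -336.67$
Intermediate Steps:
$f{\left(b \right)} = -2 + b$ ($f{\left(b \right)} = b - 2 = -2 + b$)
$A{\left(N,c \right)} = \frac{c}{3} - \frac{\left(-4 + N\right) \left(3 + c\right)}{3}$ ($A{\left(N,c \right)} = \frac{c - \left(N - 4\right) \left(c + 3\right)}{3} = \frac{c - \left(-4 + N\right) \left(3 + c\right)}{3} = \frac{c}{3} - \frac{\left(-4 + N\right) \left(3 + c\right)}{3}$)
$f{\left(-8 \right)} A{\left(P,5 \right)} = \left(-2 - 8\right) \left(4 - -8 + \frac{5}{3} \cdot 5 - \left(- \frac{8}{3}\right) 5\right) = - 10 \left(4 + 8 + \frac{25}{3} + \frac{40}{3}\right) = \left(-10\right) \frac{101}{3} = - \frac{1010}{3}$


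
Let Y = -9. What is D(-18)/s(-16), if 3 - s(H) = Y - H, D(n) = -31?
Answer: 31/4 ≈ 7.7500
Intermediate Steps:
s(H) = 12 + H (s(H) = 3 - (-9 - H) = 3 + (9 + H) = 12 + H)
D(-18)/s(-16) = -31/(12 - 16) = -31/(-4) = -31*(-1/4) = 31/4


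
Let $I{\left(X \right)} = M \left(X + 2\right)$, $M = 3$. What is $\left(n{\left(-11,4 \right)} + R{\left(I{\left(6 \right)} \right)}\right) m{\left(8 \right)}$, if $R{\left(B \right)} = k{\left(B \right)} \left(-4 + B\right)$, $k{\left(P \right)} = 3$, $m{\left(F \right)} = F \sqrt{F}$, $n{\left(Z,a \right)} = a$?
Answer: $1024 \sqrt{2} \approx 1448.2$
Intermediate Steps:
$m{\left(F \right)} = F^{\frac{3}{2}}$
$I{\left(X \right)} = 6 + 3 X$ ($I{\left(X \right)} = 3 \left(X + 2\right) = 3 \left(2 + X\right) = 6 + 3 X$)
$R{\left(B \right)} = -12 + 3 B$ ($R{\left(B \right)} = 3 \left(-4 + B\right) = -12 + 3 B$)
$\left(n{\left(-11,4 \right)} + R{\left(I{\left(6 \right)} \right)}\right) m{\left(8 \right)} = \left(4 - \left(12 - 3 \left(6 + 3 \cdot 6\right)\right)\right) 8^{\frac{3}{2}} = \left(4 - \left(12 - 3 \left(6 + 18\right)\right)\right) 16 \sqrt{2} = \left(4 + \left(-12 + 3 \cdot 24\right)\right) 16 \sqrt{2} = \left(4 + \left(-12 + 72\right)\right) 16 \sqrt{2} = \left(4 + 60\right) 16 \sqrt{2} = 64 \cdot 16 \sqrt{2} = 1024 \sqrt{2}$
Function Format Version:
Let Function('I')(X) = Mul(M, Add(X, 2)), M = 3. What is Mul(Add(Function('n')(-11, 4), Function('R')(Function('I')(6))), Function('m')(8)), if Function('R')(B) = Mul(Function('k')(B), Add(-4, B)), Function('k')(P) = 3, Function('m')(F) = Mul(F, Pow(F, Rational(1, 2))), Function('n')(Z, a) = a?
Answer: Mul(1024, Pow(2, Rational(1, 2))) ≈ 1448.2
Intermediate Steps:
Function('m')(F) = Pow(F, Rational(3, 2))
Function('I')(X) = Add(6, Mul(3, X)) (Function('I')(X) = Mul(3, Add(X, 2)) = Mul(3, Add(2, X)) = Add(6, Mul(3, X)))
Function('R')(B) = Add(-12, Mul(3, B)) (Function('R')(B) = Mul(3, Add(-4, B)) = Add(-12, Mul(3, B)))
Mul(Add(Function('n')(-11, 4), Function('R')(Function('I')(6))), Function('m')(8)) = Mul(Add(4, Add(-12, Mul(3, Add(6, Mul(3, 6))))), Pow(8, Rational(3, 2))) = Mul(Add(4, Add(-12, Mul(3, Add(6, 18)))), Mul(16, Pow(2, Rational(1, 2)))) = Mul(Add(4, Add(-12, Mul(3, 24))), Mul(16, Pow(2, Rational(1, 2)))) = Mul(Add(4, Add(-12, 72)), Mul(16, Pow(2, Rational(1, 2)))) = Mul(Add(4, 60), Mul(16, Pow(2, Rational(1, 2)))) = Mul(64, Mul(16, Pow(2, Rational(1, 2)))) = Mul(1024, Pow(2, Rational(1, 2)))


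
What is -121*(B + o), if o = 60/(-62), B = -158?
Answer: 596288/31 ≈ 19235.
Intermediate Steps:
o = -30/31 (o = 60*(-1/62) = -30/31 ≈ -0.96774)
-121*(B + o) = -121*(-158 - 30/31) = -121*(-4928/31) = 596288/31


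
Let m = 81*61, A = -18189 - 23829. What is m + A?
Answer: -37077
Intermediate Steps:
A = -42018
m = 4941
m + A = 4941 - 42018 = -37077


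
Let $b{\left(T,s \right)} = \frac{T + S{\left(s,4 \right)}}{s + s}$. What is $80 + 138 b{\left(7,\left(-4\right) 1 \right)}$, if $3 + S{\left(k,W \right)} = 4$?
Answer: $-58$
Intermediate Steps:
$S{\left(k,W \right)} = 1$ ($S{\left(k,W \right)} = -3 + 4 = 1$)
$b{\left(T,s \right)} = \frac{1 + T}{2 s}$ ($b{\left(T,s \right)} = \frac{T + 1}{s + s} = \frac{1 + T}{2 s}$)
$80 + 138 b{\left(7,\left(-4\right) 1 \right)} = 80 + 138 \frac{1 + 7}{2 \left(\left(-4\right) 1\right)} = 80 + 138 \cdot \frac{1}{2} \frac{1}{-4} \cdot 8 = 80 + 138 \cdot \frac{1}{2} \left(- \frac{1}{4}\right) 8 = 80 + 138 \left(-1\right) = 80 - 138 = -58$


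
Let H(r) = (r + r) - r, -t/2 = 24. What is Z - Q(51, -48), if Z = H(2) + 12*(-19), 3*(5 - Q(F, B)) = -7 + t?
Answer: -748/3 ≈ -249.33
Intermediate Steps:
t = -48 (t = -2*24 = -48)
Q(F, B) = 70/3 (Q(F, B) = 5 - (-7 - 48)/3 = 5 - ⅓*(-55) = 5 + 55/3 = 70/3)
H(r) = r (H(r) = 2*r - r = r)
Z = -226 (Z = 2 + 12*(-19) = 2 - 228 = -226)
Z - Q(51, -48) = -226 - 1*70/3 = -226 - 70/3 = -748/3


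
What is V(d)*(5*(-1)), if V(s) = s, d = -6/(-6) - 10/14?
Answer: -10/7 ≈ -1.4286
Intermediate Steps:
d = 2/7 (d = -6*(-⅙) - 10*1/14 = 1 - 5/7 = 2/7 ≈ 0.28571)
V(d)*(5*(-1)) = 2*(5*(-1))/7 = (2/7)*(-5) = -10/7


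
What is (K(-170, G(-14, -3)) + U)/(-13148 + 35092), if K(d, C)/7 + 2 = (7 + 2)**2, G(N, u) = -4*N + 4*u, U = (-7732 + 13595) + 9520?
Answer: 1992/2743 ≈ 0.72621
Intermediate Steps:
U = 15383 (U = 5863 + 9520 = 15383)
K(d, C) = 553 (K(d, C) = -14 + 7*(7 + 2)**2 = -14 + 7*9**2 = -14 + 7*81 = -14 + 567 = 553)
(K(-170, G(-14, -3)) + U)/(-13148 + 35092) = (553 + 15383)/(-13148 + 35092) = 15936/21944 = 15936*(1/21944) = 1992/2743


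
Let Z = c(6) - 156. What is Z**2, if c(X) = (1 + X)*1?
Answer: 22201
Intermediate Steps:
c(X) = 1 + X
Z = -149 (Z = (1 + 6) - 156 = 7 - 156 = -149)
Z**2 = (-149)**2 = 22201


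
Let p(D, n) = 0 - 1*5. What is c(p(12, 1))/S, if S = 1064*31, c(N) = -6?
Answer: -3/16492 ≈ -0.00018191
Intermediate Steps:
p(D, n) = -5 (p(D, n) = 0 - 5 = -5)
S = 32984
c(p(12, 1))/S = -6/32984 = -6*1/32984 = -3/16492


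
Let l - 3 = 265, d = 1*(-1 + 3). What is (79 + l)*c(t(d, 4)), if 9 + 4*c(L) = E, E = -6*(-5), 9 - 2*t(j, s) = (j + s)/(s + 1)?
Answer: 7287/4 ≈ 1821.8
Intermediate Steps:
d = 2 (d = 1*2 = 2)
t(j, s) = 9/2 - (j + s)/(2*(1 + s)) (t(j, s) = 9/2 - (j + s)/(2*(s + 1)) = 9/2 - (j + s)/(2*(1 + s)))
l = 268 (l = 3 + 265 = 268)
E = 30
c(L) = 21/4 (c(L) = -9/4 + (¼)*30 = -9/4 + 15/2 = 21/4)
(79 + l)*c(t(d, 4)) = (79 + 268)*(21/4) = 347*(21/4) = 7287/4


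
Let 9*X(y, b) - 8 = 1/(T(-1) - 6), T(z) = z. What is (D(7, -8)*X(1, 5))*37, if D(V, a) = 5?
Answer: 10175/63 ≈ 161.51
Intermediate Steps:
X(y, b) = 55/63 (X(y, b) = 8/9 + 1/(9*(-1 - 6)) = 8/9 + (1/9)/(-7) = 8/9 + (1/9)*(-1/7) = 8/9 - 1/63 = 55/63)
(D(7, -8)*X(1, 5))*37 = (5*(55/63))*37 = (275/63)*37 = 10175/63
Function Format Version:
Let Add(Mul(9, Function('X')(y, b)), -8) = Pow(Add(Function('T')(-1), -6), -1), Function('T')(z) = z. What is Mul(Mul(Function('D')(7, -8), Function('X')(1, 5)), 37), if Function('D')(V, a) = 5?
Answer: Rational(10175, 63) ≈ 161.51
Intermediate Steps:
Function('X')(y, b) = Rational(55, 63) (Function('X')(y, b) = Add(Rational(8, 9), Mul(Rational(1, 9), Pow(Add(-1, -6), -1))) = Add(Rational(8, 9), Mul(Rational(1, 9), Pow(-7, -1))) = Add(Rational(8, 9), Mul(Rational(1, 9), Rational(-1, 7))) = Add(Rational(8, 9), Rational(-1, 63)) = Rational(55, 63))
Mul(Mul(Function('D')(7, -8), Function('X')(1, 5)), 37) = Mul(Mul(5, Rational(55, 63)), 37) = Mul(Rational(275, 63), 37) = Rational(10175, 63)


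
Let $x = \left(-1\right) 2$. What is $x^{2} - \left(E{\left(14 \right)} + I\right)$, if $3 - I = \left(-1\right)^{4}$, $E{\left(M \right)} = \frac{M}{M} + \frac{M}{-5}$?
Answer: $\frac{19}{5} \approx 3.8$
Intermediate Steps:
$x = -2$
$E{\left(M \right)} = 1 - \frac{M}{5}$ ($E{\left(M \right)} = 1 + M \left(- \frac{1}{5}\right) = 1 - \frac{M}{5}$)
$I = 2$ ($I = 3 - \left(-1\right)^{4} = 3 - 1 = 2$)
$x^{2} - \left(E{\left(14 \right)} + I\right) = \left(-2\right)^{2} - \left(\left(1 - \frac{14}{5}\right) + 2\right) = 4 - \left(\left(1 - \frac{14}{5}\right) + 2\right) = 4 - \left(- \frac{9}{5} + 2\right) = 4 - \frac{1}{5} = \frac{19}{5}$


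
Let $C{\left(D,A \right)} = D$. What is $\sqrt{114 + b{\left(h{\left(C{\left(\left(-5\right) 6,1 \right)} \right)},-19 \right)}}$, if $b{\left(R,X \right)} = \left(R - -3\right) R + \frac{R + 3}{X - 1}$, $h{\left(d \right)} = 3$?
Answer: $\frac{\sqrt{13170}}{10} \approx 11.476$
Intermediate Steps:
$b{\left(R,X \right)} = R \left(3 + R\right) + \frac{3 + R}{-1 + X}$ ($b{\left(R,X \right)} = \left(R + 3\right) R + \frac{3 + R}{-1 + X} = \left(3 + R\right) R + \frac{3 + R}{-1 + X} = R \left(3 + R\right) + \frac{3 + R}{-1 + X}$)
$\sqrt{114 + b{\left(h{\left(C{\left(\left(-5\right) 6,1 \right)} \right)},-19 \right)}} = \sqrt{114 + \frac{3 - 3^{2} - 6 - 19 \cdot 3^{2} + 3 \cdot 3 \left(-19\right)}{-1 - 19}} = \sqrt{114 + \frac{3 - 9 - 6 - 171 - 171}{-20}} = \sqrt{114 - \frac{3 - 9 - 6 - 171 - 171}{20}} = \sqrt{114 - - \frac{177}{10}} = \sqrt{114 + \frac{177}{10}} = \sqrt{\frac{1317}{10}} = \frac{\sqrt{13170}}{10}$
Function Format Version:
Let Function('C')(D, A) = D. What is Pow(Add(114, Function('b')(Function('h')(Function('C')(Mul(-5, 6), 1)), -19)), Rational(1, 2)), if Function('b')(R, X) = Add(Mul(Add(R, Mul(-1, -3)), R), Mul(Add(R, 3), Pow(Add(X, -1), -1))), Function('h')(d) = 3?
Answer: Mul(Rational(1, 10), Pow(13170, Rational(1, 2))) ≈ 11.476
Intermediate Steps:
Function('b')(R, X) = Add(Mul(R, Add(3, R)), Mul(Pow(Add(-1, X), -1), Add(3, R))) (Function('b')(R, X) = Add(Mul(Add(R, 3), R), Mul(Add(3, R), Pow(Add(-1, X), -1))) = Add(Mul(Add(3, R), R), Mul(Pow(Add(-1, X), -1), Add(3, R))) = Add(Mul(R, Add(3, R)), Mul(Pow(Add(-1, X), -1), Add(3, R))))
Pow(Add(114, Function('b')(Function('h')(Function('C')(Mul(-5, 6), 1)), -19)), Rational(1, 2)) = Pow(Add(114, Mul(Pow(Add(-1, -19), -1), Add(3, Mul(-1, Pow(3, 2)), Mul(-2, 3), Mul(-19, Pow(3, 2)), Mul(3, 3, -19)))), Rational(1, 2)) = Pow(Add(114, Mul(Pow(-20, -1), Add(3, Mul(-1, 9), -6, Mul(-19, 9), -171))), Rational(1, 2)) = Pow(Add(114, Mul(Rational(-1, 20), Add(3, -9, -6, -171, -171))), Rational(1, 2)) = Pow(Add(114, Mul(Rational(-1, 20), -354)), Rational(1, 2)) = Pow(Add(114, Rational(177, 10)), Rational(1, 2)) = Pow(Rational(1317, 10), Rational(1, 2)) = Mul(Rational(1, 10), Pow(13170, Rational(1, 2)))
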